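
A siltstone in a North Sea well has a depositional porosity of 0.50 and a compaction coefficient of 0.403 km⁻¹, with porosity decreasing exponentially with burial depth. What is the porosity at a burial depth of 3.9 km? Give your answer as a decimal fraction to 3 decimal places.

n = n₀·exp(−k·z) = 0.5 × exp(−0.403 × 3.9) = 0.5 × exp(−1.572)
  = 0.5 × 0.2077 = 0.1038

0.104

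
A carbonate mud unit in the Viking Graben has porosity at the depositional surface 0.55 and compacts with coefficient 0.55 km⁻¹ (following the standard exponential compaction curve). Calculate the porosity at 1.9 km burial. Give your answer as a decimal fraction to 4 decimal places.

0.1934

phi = phi₀·exp(−β·d) = 0.55 × exp(−0.55 × 1.9) = 0.55 × exp(−1.045)
  = 0.55 × 0.3517 = 0.1934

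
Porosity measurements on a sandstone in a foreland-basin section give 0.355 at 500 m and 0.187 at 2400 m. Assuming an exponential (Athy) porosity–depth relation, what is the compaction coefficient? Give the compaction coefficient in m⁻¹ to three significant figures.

Working in km (1 km = 1000 m; k in km⁻¹ = k in m⁻¹ × 1000):
Athy: phi(d) = phi₀ e^(−kd) ⇒ phi₁/phi₂ = e^{k(d₂−d₁)} ⇒ k = ln(phi₁/phi₂)/(d₂−d₁)
k = ln(0.355/0.187) / (2.4 − 0.5) = ln(1.898) / 1.9 = 0.6410 / 1.9 = 0.3374 km⁻¹

0.000337 m⁻¹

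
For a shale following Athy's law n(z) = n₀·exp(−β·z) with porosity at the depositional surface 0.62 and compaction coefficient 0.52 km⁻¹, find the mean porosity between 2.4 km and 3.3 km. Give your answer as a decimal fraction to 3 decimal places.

0.142

⟨n⟩ = (1/(z₂−z₁)) ∫ n₀ e^(−βz) dz = n₀·(e^(−β·z₁) − e^(−β·z₂)) / (β·(z₂−z₁))
e^(−0.52×2.4) = 0.2871; e^(−0.52×3.3) = 0.1798
⟨n⟩ = 0.62 × (0.2871 − 0.1798) / (0.52 × 0.9) = 0.62 × 0.2293 = 0.1421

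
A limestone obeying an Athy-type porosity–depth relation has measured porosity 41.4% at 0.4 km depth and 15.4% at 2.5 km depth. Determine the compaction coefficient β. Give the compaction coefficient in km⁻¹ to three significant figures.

0.471 km⁻¹

Athy: phi(Z) = phi₀ e^(−βZ) ⇒ phi₁/phi₂ = e^{β(Z₂−Z₁)} ⇒ β = ln(phi₁/phi₂)/(Z₂−Z₁)
β = ln(0.414/0.154) / (2.5 − 0.4) = ln(2.688) / 2.1 = 0.9889 / 2.1 = 0.4709 km⁻¹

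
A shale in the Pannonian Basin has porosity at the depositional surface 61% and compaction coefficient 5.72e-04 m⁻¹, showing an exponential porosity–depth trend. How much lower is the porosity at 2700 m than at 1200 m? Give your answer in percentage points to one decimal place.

17.7 percentage points

Working in km (1 km = 1000 m; k in km⁻¹ = k in m⁻¹ × 1000):
n(1.2) = 0.61·e^(−0.572×1.2) = 0.3071
n(2.7) = 0.61·e^(−0.572×2.7) = 0.1302
Δn = 0.3071 − 0.1302 = 0.1769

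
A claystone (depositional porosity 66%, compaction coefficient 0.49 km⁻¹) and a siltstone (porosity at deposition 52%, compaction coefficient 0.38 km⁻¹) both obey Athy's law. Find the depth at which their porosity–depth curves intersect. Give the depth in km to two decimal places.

Set φ₀ₐ e^(−cₐz) = φ₀ᵦ e^(−cᵦz) ⇒ ln(φ₀ₐ/φ₀ᵦ) = (cₐ − cᵦ)·z
z = ln(0.66/0.52) / (0.49 − 0.38) = 0.2384 / 0.11 = 2.167 km

2.17 km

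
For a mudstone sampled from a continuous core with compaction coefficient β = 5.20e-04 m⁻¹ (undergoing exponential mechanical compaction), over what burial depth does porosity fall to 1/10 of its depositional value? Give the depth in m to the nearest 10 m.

Working in km (1 km = 1000 m; β in km⁻¹ = β in m⁻¹ × 1000):
phi/phi₀ = 1/10 ⇒ exp(−β·z) = 1/10 ⇒ z = ln(10) / β
z = 2.3026 / 0.52 = 4.428 km

4430 m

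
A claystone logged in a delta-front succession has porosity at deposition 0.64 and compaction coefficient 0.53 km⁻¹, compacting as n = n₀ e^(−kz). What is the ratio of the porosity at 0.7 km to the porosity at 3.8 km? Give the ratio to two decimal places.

5.17

n(z₁)/n(z₂) = e^(−k·z₁)/e^(−k·z₂) = e^{k(z₂−z₁)}
= exp(0.53 × 3.1) = exp(1.643) = 5.1707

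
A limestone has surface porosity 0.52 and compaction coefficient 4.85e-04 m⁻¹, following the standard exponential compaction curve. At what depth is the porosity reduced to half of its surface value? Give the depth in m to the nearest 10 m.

Working in km (1 km = 1000 m; β in km⁻¹ = β in m⁻¹ × 1000):
phi/phi₀ = 1/2 ⇒ exp(−β·Z) = 1/2 ⇒ Z = ln(2) / β
Z = 0.6931 / 0.485 = 1.429 km

1430 m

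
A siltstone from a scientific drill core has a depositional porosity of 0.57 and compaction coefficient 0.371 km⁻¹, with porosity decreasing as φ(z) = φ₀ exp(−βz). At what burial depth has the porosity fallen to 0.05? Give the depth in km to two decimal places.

Invert Athy's law: z = ln(φ₀/φ) / β
z = ln(0.57/0.05) / 0.371 = ln(11.4) / 0.371 = 2.4336 / 0.371 = 6.560 km

6.56 km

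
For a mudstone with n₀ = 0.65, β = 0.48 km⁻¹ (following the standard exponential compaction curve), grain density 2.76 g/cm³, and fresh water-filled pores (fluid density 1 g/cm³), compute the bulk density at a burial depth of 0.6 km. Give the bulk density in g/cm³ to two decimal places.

Porosity at depth: n = 0.65·exp(−0.48×0.6) = 0.65×0.7498 = 0.4873
Bulk density: ρ_b = (1−n)ρ_g + n·ρ_f = 0.5127×2.76 + 0.4873×1
       = 1.415 + 0.487 = 1.902 g/cm³

1.90 g/cm³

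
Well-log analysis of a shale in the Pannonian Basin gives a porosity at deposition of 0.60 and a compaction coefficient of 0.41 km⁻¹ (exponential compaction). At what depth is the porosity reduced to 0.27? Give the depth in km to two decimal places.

1.95 km

Invert Athy's law: d = ln(phi₀/phi) / k
d = ln(0.6/0.27) / 0.41 = ln(2.222) / 0.41 = 0.7985 / 0.41 = 1.948 km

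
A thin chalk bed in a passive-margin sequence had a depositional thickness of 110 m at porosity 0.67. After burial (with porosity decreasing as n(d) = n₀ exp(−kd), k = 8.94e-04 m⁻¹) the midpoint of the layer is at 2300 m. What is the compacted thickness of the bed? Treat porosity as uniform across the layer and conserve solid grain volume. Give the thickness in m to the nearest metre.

Working in km (1 km = 1000 m; k in km⁻¹ = k in m⁻¹ × 1000):
Porosity at 2.3 km: n = 0.67·exp(−0.894×2.3) = 0.0857
Solid-volume conservation: h(1−n) = h₀(1−n₀) ⇒ h = h₀·(1−n₀)/(1−n)
h = 0.11 × (1 − 0.67)/(1 − 0.0857) = 0.11 × 0.3609 = 0.0397 km

40 m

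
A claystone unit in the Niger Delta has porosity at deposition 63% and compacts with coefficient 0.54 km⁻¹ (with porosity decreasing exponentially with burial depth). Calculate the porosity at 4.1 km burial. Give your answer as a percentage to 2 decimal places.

6.88%

n = n₀·exp(−β·d) = 0.63 × exp(−0.54 × 4.1) = 0.63 × exp(−2.214)
  = 0.63 × 0.1093 = 0.0688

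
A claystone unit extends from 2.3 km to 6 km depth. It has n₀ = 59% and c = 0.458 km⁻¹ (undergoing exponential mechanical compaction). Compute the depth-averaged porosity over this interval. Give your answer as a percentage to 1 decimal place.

9.9%

⟨n⟩ = (1/(z₂−z₁)) ∫ n₀ e^(−cz) dz = n₀·(e^(−c·z₁) − e^(−c·z₂)) / (c·(z₂−z₁))
e^(−0.458×2.3) = 0.3487; e^(−0.458×6) = 0.0641
⟨n⟩ = 0.59 × (0.3487 − 0.0641) / (0.458 × 3.7) = 0.59 × 0.1680 = 0.0991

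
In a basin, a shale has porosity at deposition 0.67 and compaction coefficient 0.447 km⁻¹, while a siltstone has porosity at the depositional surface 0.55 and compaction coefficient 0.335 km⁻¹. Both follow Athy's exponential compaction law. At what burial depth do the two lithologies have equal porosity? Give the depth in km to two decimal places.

Set n₀ₐ e^(−βₐz) = n₀ᵦ e^(−βᵦz) ⇒ ln(n₀ₐ/n₀ᵦ) = (βₐ − βᵦ)·z
z = ln(0.67/0.55) / (0.447 − 0.335) = 0.1974 / 0.112 = 1.762 km

1.76 km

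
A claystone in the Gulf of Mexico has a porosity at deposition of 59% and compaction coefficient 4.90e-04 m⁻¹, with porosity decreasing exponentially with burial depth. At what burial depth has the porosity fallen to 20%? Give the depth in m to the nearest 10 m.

Working in km (1 km = 1000 m; k in km⁻¹ = k in m⁻¹ × 1000):
Invert Athy's law: z = ln(φ₀/φ) / k
z = ln(0.59/0.2) / 0.49 = ln(2.95) / 0.49 = 1.0818 / 0.49 = 2.208 km

2210 m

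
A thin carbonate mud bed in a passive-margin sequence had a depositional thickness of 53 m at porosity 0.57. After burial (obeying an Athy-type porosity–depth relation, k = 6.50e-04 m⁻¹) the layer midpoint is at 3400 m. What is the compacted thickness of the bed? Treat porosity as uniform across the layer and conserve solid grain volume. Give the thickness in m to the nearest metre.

24 m

Working in km (1 km = 1000 m; k in km⁻¹ = k in m⁻¹ × 1000):
Porosity at 3.4 km: n = 0.57·exp(−0.65×3.4) = 0.0625
Solid-volume conservation: h(1−n) = h₀(1−n₀) ⇒ h = h₀·(1−n₀)/(1−n)
h = 0.053 × (1 − 0.57)/(1 − 0.0625) = 0.053 × 0.4587 = 0.0243 km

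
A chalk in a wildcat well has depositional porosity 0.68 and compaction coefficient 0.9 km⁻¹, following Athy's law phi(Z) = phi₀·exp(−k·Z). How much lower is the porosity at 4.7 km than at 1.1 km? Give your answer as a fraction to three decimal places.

0.243

phi(1.1) = 0.68·e^(−0.9×1.1) = 0.2527
phi(4.7) = 0.68·e^(−0.9×4.7) = 0.0099
Δphi = 0.2527 − 0.0099 = 0.2428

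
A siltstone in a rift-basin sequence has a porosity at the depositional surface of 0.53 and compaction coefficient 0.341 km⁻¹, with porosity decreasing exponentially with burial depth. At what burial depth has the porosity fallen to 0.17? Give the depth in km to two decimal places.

3.33 km

Invert Athy's law: Z = ln(n₀/n) / k
Z = ln(0.53/0.17) / 0.341 = ln(3.118) / 0.341 = 1.1371 / 0.341 = 3.335 km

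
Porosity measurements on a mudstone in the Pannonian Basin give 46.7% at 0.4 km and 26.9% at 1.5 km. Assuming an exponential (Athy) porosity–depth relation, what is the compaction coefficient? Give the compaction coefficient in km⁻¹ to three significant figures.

Athy: phi(Z) = phi₀ e^(−βZ) ⇒ phi₁/phi₂ = e^{β(Z₂−Z₁)} ⇒ β = ln(phi₁/phi₂)/(Z₂−Z₁)
β = ln(0.467/0.269) / (1.5 − 0.4) = ln(1.736) / 1.1 = 0.5516 / 1.1 = 0.5015 km⁻¹

0.501 km⁻¹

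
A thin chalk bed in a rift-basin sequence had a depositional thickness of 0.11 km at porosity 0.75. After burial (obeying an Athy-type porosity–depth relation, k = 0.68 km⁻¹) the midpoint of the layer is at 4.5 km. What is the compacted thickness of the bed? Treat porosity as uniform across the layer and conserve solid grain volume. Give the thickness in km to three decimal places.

Porosity at 4.5 km: phi = 0.75·exp(−0.68×4.5) = 0.0352
Solid-volume conservation: h(1−phi) = h₀(1−phi₀) ⇒ h = h₀·(1−phi₀)/(1−phi)
h = 0.11 × (1 − 0.75)/(1 − 0.0352) = 0.11 × 0.2591 = 0.0285 km

0.029 km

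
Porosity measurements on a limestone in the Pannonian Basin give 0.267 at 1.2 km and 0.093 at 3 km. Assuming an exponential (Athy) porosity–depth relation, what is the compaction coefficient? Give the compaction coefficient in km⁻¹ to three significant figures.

Athy: phi(z) = phi₀ e^(−cz) ⇒ phi₁/phi₂ = e^{c(z₂−z₁)} ⇒ c = ln(phi₁/phi₂)/(z₂−z₁)
c = ln(0.267/0.093) / (3 − 1.2) = ln(2.871) / 1.8 = 1.0546 / 1.8 = 0.5859 km⁻¹

0.586 km⁻¹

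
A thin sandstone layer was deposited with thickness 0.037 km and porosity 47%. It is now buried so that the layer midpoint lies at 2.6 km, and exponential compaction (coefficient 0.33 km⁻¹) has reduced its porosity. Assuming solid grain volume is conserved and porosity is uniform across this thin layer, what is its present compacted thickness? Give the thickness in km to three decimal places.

0.024 km

Porosity at 2.6 km: φ = 0.47·exp(−0.33×2.6) = 0.1993
Solid-volume conservation: h(1−φ) = h₀(1−φ₀) ⇒ h = h₀·(1−φ₀)/(1−φ)
h = 0.037 × (1 − 0.47)/(1 − 0.1993) = 0.037 × 0.6619 = 0.0245 km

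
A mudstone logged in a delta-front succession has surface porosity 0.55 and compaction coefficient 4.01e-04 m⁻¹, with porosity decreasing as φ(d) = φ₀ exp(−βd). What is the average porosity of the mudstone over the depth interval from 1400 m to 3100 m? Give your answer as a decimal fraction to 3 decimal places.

Working in km (1 km = 1000 m; β in km⁻¹ = β in m⁻¹ × 1000):
⟨φ⟩ = (1/(d₂−d₁)) ∫ φ₀ e^(−βd) dd = φ₀·(e^(−β·d₁) − e^(−β·d₂)) / (β·(d₂−d₁))
e^(−0.401×1.4) = 0.5704; e^(−0.401×3.1) = 0.2885
⟨φ⟩ = 0.55 × (0.5704 − 0.2885) / (0.401 × 1.7) = 0.55 × 0.4136 = 0.2275

0.227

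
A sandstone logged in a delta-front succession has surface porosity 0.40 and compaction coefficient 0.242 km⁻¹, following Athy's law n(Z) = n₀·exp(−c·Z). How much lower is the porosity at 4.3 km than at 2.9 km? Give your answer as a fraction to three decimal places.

0.057

n(2.9) = 0.4·e^(−0.242×2.9) = 0.1983
n(4.3) = 0.4·e^(−0.242×4.3) = 0.1413
Δn = 0.1983 − 0.1413 = 0.0570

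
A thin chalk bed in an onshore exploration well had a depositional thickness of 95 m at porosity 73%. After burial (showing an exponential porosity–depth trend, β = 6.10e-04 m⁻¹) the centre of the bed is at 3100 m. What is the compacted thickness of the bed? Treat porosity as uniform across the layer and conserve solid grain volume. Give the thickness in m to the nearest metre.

Working in km (1 km = 1000 m; β in km⁻¹ = β in m⁻¹ × 1000):
Porosity at 3.1 km: phi = 0.73·exp(−0.61×3.1) = 0.1102
Solid-volume conservation: h(1−phi) = h₀(1−phi₀) ⇒ h = h₀·(1−phi₀)/(1−phi)
h = 0.095 × (1 − 0.73)/(1 − 0.1102) = 0.095 × 0.3034 = 0.0288 km

29 m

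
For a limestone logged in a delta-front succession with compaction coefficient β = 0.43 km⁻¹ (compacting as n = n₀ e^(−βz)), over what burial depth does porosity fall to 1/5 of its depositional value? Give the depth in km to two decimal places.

3.74 km

n/n₀ = 1/5 ⇒ exp(−β·z) = 1/5 ⇒ z = ln(5) / β
z = 1.6094 / 0.43 = 3.743 km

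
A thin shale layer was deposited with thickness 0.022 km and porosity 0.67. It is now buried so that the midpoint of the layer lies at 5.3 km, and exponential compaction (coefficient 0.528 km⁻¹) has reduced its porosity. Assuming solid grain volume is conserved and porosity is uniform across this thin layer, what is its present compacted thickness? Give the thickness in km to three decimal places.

0.008 km

Porosity at 5.3 km: n = 0.67·exp(−0.528×5.3) = 0.0408
Solid-volume conservation: h(1−n) = h₀(1−n₀) ⇒ h = h₀·(1−n₀)/(1−n)
h = 0.022 × (1 − 0.67)/(1 − 0.0408) = 0.022 × 0.3440 = 0.0076 km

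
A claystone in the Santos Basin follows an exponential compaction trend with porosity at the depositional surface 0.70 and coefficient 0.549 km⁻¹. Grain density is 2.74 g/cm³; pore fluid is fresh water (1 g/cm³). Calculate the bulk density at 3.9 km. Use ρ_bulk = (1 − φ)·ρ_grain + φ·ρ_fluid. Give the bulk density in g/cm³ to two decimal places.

Porosity at depth: φ = 0.7·exp(−0.549×3.9) = 0.7×0.1175 = 0.0823
Bulk density: ρ_b = (1−φ)ρ_g + φ·ρ_f = 0.9177×2.74 + 0.0823×1
       = 2.515 + 0.082 = 2.597 g/cm³

2.60 g/cm³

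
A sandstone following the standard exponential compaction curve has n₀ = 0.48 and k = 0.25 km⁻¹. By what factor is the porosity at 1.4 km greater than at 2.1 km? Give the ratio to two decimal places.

n(z₁)/n(z₂) = e^(−k·z₁)/e^(−k·z₂) = e^{k(z₂−z₁)}
= exp(0.25 × 0.7) = exp(0.175) = 1.1912

1.19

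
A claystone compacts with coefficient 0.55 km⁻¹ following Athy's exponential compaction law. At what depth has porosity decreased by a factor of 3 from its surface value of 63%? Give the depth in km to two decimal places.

2.00 km

phi/phi₀ = 1/3 ⇒ exp(−β·z) = 1/3 ⇒ z = ln(3) / β
z = 1.0986 / 0.55 = 1.997 km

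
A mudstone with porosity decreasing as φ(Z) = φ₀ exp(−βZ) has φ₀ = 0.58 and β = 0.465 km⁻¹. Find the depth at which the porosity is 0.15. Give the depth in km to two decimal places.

Invert Athy's law: Z = ln(φ₀/φ) / β
Z = ln(0.58/0.15) / 0.465 = ln(3.867) / 0.465 = 1.3524 / 0.465 = 2.908 km

2.91 km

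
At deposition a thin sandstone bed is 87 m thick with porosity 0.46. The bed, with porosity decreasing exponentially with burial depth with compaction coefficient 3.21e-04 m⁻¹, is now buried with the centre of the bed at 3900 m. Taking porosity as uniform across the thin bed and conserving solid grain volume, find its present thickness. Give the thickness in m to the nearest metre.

54 m

Working in km (1 km = 1000 m; k in km⁻¹ = k in m⁻¹ × 1000):
Porosity at 3.9 km: phi = 0.46·exp(−0.321×3.9) = 0.1315
Solid-volume conservation: h(1−phi) = h₀(1−phi₀) ⇒ h = h₀·(1−phi₀)/(1−phi)
h = 0.087 × (1 − 0.46)/(1 − 0.1315) = 0.087 × 0.6218 = 0.0541 km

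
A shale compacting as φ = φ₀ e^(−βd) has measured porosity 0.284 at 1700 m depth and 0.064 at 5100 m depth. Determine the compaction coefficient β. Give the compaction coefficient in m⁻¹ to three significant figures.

Working in km (1 km = 1000 m; β in km⁻¹ = β in m⁻¹ × 1000):
Athy: φ(d) = φ₀ e^(−βd) ⇒ φ₁/φ₂ = e^{β(d₂−d₁)} ⇒ β = ln(φ₁/φ₂)/(d₂−d₁)
β = ln(0.284/0.064) / (5.1 − 1.7) = ln(4.437) / 3.4 = 1.4901 / 3.4 = 0.4383 km⁻¹

0.000438 m⁻¹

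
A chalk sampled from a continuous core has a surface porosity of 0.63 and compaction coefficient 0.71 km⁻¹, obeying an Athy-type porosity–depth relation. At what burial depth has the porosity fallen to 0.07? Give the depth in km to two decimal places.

3.09 km

Invert Athy's law: Z = ln(φ₀/φ) / β
Z = ln(0.63/0.07) / 0.71 = ln(9) / 0.71 = 2.1972 / 0.71 = 3.095 km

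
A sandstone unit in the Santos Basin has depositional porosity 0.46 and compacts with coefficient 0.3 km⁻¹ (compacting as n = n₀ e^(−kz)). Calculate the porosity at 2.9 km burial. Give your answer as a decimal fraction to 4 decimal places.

n = n₀·exp(−k·z) = 0.46 × exp(−0.3 × 2.9) = 0.46 × exp(−0.87)
  = 0.46 × 0.4190 = 0.1927

0.1927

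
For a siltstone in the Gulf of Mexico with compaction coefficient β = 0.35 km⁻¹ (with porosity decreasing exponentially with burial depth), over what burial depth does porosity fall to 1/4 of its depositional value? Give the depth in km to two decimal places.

n/n₀ = 1/4 ⇒ exp(−β·z) = 1/4 ⇒ z = ln(4) / β
z = 1.3863 / 0.35 = 3.961 km

3.96 km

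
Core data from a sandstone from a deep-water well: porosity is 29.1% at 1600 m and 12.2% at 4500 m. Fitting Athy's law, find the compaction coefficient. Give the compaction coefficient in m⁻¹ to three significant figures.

0.000300 m⁻¹

Working in km (1 km = 1000 m; β in km⁻¹ = β in m⁻¹ × 1000):
Athy: phi(z) = phi₀ e^(−βz) ⇒ phi₁/phi₂ = e^{β(z₂−z₁)} ⇒ β = ln(phi₁/phi₂)/(z₂−z₁)
β = ln(0.291/0.122) / (4.5 − 1.6) = ln(2.385) / 2.9 = 0.8693 / 2.9 = 0.2998 km⁻¹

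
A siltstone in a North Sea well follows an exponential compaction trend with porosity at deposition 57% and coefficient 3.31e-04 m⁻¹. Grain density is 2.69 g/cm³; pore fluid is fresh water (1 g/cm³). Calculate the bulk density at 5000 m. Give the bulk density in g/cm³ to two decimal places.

Working in km (1 km = 1000 m; c in km⁻¹ = c in m⁻¹ × 1000):
Porosity at depth: phi = 0.57·exp(−0.331×5) = 0.57×0.1911 = 0.1089
Bulk density: ρ_b = (1−phi)ρ_g + phi·ρ_f = 0.8911×2.69 + 0.1089×1
       = 2.397 + 0.109 = 2.506 g/cm³

2.51 g/cm³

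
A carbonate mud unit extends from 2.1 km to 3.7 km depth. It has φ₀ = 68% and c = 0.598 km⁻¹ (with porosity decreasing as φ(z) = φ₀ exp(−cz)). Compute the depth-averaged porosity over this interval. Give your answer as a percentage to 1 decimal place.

12.5%

⟨φ⟩ = (1/(z₂−z₁)) ∫ φ₀ e^(−cz) dz = φ₀·(e^(−c·z₁) − e^(−c·z₂)) / (c·(z₂−z₁))
e^(−0.598×2.1) = 0.2848; e^(−0.598×3.7) = 0.1094
⟨φ⟩ = 0.68 × (0.2848 − 0.1094) / (0.598 × 1.6) = 0.68 × 0.1834 = 0.1247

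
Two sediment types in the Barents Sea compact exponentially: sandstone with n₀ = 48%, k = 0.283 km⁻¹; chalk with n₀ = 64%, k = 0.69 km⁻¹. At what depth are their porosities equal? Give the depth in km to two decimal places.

0.71 km

Set n₀ₐ e^(−kₐd) = n₀ᵦ e^(−kᵦd) ⇒ ln(n₀ₐ/n₀ᵦ) = (kₐ − kᵦ)·d
d = ln(0.48/0.64) / (0.283 − 0.69) = -0.2877 / -0.407 = 0.707 km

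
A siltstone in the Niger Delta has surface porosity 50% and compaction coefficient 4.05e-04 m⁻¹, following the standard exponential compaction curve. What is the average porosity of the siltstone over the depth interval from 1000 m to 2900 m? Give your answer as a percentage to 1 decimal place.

Working in km (1 km = 1000 m; c in km⁻¹ = c in m⁻¹ × 1000):
⟨phi⟩ = (1/(d₂−d₁)) ∫ phi₀ e^(−cd) dd = phi₀·(e^(−c·d₁) − e^(−c·d₂)) / (c·(d₂−d₁))
e^(−0.405×1) = 0.6670; e^(−0.405×2.9) = 0.3090
⟨phi⟩ = 0.5 × (0.6670 − 0.3090) / (0.405 × 1.9) = 0.5 × 0.4652 = 0.2326

23.3%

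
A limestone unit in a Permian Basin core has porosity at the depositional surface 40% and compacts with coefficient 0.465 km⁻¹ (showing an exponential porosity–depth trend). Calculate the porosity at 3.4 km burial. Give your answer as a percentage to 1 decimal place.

n = n₀·exp(−β·Z) = 0.4 × exp(−0.465 × 3.4) = 0.4 × exp(−1.581)
  = 0.4 × 0.2058 = 0.0823

8.2%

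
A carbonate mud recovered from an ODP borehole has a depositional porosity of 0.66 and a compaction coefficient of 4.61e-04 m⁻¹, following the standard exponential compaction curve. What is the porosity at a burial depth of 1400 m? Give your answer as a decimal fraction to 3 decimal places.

0.346

Working in km (1 km = 1000 m; k in km⁻¹ = k in m⁻¹ × 1000):
n = n₀·exp(−k·d) = 0.66 × exp(−0.461 × 1.4) = 0.66 × exp(−0.6454)
  = 0.66 × 0.5245 = 0.3461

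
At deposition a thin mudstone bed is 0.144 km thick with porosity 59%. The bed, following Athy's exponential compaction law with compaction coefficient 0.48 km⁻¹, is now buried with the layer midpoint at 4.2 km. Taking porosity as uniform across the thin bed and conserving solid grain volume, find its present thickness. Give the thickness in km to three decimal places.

0.064 km

Porosity at 4.2 km: phi = 0.59·exp(−0.48×4.2) = 0.0786
Solid-volume conservation: h(1−phi) = h₀(1−phi₀) ⇒ h = h₀·(1−phi₀)/(1−phi)
h = 0.144 × (1 − 0.59)/(1 − 0.0786) = 0.144 × 0.4450 = 0.0641 km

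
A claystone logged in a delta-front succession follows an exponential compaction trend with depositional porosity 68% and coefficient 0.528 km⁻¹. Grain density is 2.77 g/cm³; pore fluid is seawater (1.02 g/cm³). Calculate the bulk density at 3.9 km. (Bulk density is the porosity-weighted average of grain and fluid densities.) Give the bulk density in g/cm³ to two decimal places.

2.62 g/cm³

Porosity at depth: n = 0.68·exp(−0.528×3.9) = 0.68×0.1276 = 0.0867
Bulk density: ρ_b = (1−n)ρ_g + n·ρ_f = 0.9133×2.77 + 0.0867×1.02
       = 2.530 + 0.088 = 2.618 g/cm³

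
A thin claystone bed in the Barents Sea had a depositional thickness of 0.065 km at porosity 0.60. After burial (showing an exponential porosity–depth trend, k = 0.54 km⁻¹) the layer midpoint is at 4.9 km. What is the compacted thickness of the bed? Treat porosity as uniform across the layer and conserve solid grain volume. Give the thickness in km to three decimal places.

0.027 km

Porosity at 4.9 km: n = 0.6·exp(−0.54×4.9) = 0.0426
Solid-volume conservation: h(1−n) = h₀(1−n₀) ⇒ h = h₀·(1−n₀)/(1−n)
h = 0.065 × (1 − 0.6)/(1 − 0.0426) = 0.065 × 0.4178 = 0.0272 km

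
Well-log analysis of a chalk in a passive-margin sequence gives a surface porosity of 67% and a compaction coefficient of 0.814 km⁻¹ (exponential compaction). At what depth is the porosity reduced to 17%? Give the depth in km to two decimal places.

1.68 km

Invert Athy's law: Z = ln(φ₀/φ) / β
Z = ln(0.67/0.17) / 0.814 = ln(3.941) / 0.814 = 1.3715 / 0.814 = 1.685 km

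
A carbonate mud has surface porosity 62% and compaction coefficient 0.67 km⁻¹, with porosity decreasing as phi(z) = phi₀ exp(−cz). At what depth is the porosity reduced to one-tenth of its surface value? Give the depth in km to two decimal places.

3.44 km

phi/phi₀ = 1/10 ⇒ exp(−c·z) = 1/10 ⇒ z = ln(10) / c
z = 2.3026 / 0.67 = 3.437 km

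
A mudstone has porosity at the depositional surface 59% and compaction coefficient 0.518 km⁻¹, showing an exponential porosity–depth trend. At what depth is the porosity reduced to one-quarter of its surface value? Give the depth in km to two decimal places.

phi/phi₀ = 1/4 ⇒ exp(−c·z) = 1/4 ⇒ z = ln(4) / c
z = 1.3863 / 0.518 = 2.676 km

2.68 km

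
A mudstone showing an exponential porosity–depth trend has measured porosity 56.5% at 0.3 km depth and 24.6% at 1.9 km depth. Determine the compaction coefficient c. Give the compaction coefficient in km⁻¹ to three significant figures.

Athy: φ(d) = φ₀ e^(−cd) ⇒ φ₁/φ₂ = e^{c(d₂−d₁)} ⇒ c = ln(φ₁/φ₂)/(d₂−d₁)
c = ln(0.565/0.246) / (1.9 − 0.3) = ln(2.297) / 1.6 = 0.8315 / 1.6 = 0.5197 km⁻¹

0.520 km⁻¹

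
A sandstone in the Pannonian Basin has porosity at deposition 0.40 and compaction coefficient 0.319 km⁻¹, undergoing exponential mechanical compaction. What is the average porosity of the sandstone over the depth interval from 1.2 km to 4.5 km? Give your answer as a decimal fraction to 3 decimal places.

0.169

⟨n⟩ = (1/(d₂−d₁)) ∫ n₀ e^(−cd) dd = n₀·(e^(−c·d₁) − e^(−c·d₂)) / (c·(d₂−d₁))
e^(−0.319×1.2) = 0.6819; e^(−0.319×4.5) = 0.2380
⟨n⟩ = 0.4 × (0.6819 − 0.2380) / (0.319 × 3.3) = 0.4 × 0.4217 = 0.1687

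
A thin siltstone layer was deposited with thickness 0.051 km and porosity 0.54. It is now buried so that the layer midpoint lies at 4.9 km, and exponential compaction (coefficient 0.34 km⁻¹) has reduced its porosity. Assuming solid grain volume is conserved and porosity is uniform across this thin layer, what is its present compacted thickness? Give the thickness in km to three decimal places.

0.026 km

Porosity at 4.9 km: φ = 0.54·exp(−0.34×4.9) = 0.1021
Solid-volume conservation: h(1−φ) = h₀(1−φ₀) ⇒ h = h₀·(1−φ₀)/(1−φ)
h = 0.051 × (1 − 0.54)/(1 − 0.1021) = 0.051 × 0.5123 = 0.0261 km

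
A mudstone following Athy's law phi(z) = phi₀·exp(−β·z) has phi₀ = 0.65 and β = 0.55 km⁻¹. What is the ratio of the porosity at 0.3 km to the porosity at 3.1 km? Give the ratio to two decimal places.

4.66

phi(z₁)/phi(z₂) = e^(−β·z₁)/e^(−β·z₂) = e^{β(z₂−z₁)}
= exp(0.55 × 2.8) = exp(1.54) = 4.6646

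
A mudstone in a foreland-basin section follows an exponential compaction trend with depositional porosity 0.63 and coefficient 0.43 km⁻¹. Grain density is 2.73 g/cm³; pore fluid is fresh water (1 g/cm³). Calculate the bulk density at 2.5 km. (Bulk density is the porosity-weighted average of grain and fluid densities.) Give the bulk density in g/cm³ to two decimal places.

2.36 g/cm³

Porosity at depth: n = 0.63·exp(−0.43×2.5) = 0.63×0.3413 = 0.2150
Bulk density: ρ_b = (1−n)ρ_g + n·ρ_f = 0.7850×2.73 + 0.2150×1
       = 2.143 + 0.215 = 2.358 g/cm³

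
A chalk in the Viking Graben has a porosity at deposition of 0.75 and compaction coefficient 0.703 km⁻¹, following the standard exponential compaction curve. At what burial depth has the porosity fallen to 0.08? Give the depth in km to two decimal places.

3.18 km

Invert Athy's law: d = ln(phi₀/phi) / k
d = ln(0.75/0.08) / 0.703 = ln(9.375) / 0.703 = 2.2380 / 0.703 = 3.184 km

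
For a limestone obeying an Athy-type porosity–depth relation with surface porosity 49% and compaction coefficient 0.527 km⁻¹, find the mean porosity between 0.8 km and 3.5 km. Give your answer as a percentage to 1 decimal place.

⟨n⟩ = (1/(Z₂−Z₁)) ∫ n₀ e^(−cZ) dZ = n₀·(e^(−c·Z₁) − e^(−c·Z₂)) / (c·(Z₂−Z₁))
e^(−0.527×0.8) = 0.6560; e^(−0.527×3.5) = 0.1581
⟨n⟩ = 0.49 × (0.6560 − 0.1581) / (0.527 × 2.7) = 0.49 × 0.3499 = 0.1715

17.1%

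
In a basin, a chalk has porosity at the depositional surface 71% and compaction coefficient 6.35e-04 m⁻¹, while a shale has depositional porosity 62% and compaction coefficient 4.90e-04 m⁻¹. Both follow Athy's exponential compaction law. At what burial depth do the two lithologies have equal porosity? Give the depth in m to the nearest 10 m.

Working in km (1 km = 1000 m; k in km⁻¹ = k in m⁻¹ × 1000):
Set φ₀ₐ e^(−kₐz) = φ₀ᵦ e^(−kᵦz) ⇒ ln(φ₀ₐ/φ₀ᵦ) = (kₐ − kᵦ)·z
z = ln(0.71/0.62) / (0.635 − 0.49) = 0.1355 / 0.145 = 0.935 km

930 m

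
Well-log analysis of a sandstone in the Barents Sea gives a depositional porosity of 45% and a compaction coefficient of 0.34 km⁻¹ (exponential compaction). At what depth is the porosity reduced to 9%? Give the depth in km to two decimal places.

4.73 km

Invert Athy's law: d = ln(phi₀/phi) / β
d = ln(0.45/0.09) / 0.34 = ln(5) / 0.34 = 1.6094 / 0.34 = 4.734 km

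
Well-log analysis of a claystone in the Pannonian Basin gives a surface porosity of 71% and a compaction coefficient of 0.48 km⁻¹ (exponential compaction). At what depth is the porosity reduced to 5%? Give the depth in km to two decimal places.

Invert Athy's law: d = ln(φ₀/φ) / β
d = ln(0.71/0.05) / 0.48 = ln(14.2) / 0.48 = 2.6532 / 0.48 = 5.528 km

5.53 km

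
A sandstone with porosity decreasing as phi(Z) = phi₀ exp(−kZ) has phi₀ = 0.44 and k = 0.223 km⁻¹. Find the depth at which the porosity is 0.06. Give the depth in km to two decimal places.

8.93 km

Invert Athy's law: Z = ln(phi₀/phi) / k
Z = ln(0.44/0.06) / 0.223 = ln(7.333) / 0.223 = 1.9924 / 0.223 = 8.935 km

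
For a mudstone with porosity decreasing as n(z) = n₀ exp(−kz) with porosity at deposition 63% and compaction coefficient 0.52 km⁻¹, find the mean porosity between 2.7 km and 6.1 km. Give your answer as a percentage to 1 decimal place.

⟨n⟩ = (1/(z₂−z₁)) ∫ n₀ e^(−kz) dz = n₀·(e^(−k·z₁) − e^(−k·z₂)) / (k·(z₂−z₁))
e^(−0.52×2.7) = 0.2456; e^(−0.52×6.1) = 0.0419
⟨n⟩ = 0.63 × (0.2456 − 0.0419) / (0.52 × 3.4) = 0.63 × 0.1152 = 0.0726

7.3%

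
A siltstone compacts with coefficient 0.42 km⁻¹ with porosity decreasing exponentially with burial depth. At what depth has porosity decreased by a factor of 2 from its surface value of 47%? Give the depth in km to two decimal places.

φ/φ₀ = 1/2 ⇒ exp(−c·Z) = 1/2 ⇒ Z = ln(2) / c
Z = 0.6931 / 0.42 = 1.650 km

1.65 km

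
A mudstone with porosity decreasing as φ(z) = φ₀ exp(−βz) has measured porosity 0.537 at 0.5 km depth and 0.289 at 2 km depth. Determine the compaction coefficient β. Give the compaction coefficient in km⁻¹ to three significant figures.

Athy: φ(z) = φ₀ e^(−βz) ⇒ φ₁/φ₂ = e^{β(z₂−z₁)} ⇒ β = ln(φ₁/φ₂)/(z₂−z₁)
β = ln(0.537/0.289) / (2 − 0.5) = ln(1.858) / 1.5 = 0.6196 / 1.5 = 0.413 km⁻¹

0.413 km⁻¹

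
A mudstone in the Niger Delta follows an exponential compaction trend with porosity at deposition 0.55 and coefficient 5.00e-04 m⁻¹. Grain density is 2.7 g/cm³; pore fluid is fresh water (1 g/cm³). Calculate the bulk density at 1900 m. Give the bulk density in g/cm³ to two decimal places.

Working in km (1 km = 1000 m; β in km⁻¹ = β in m⁻¹ × 1000):
Porosity at depth: n = 0.55·exp(−0.5×1.9) = 0.55×0.3867 = 0.2127
Bulk density: ρ_b = (1−n)ρ_g + n·ρ_f = 0.7873×2.7 + 0.2127×1
       = 2.126 + 0.213 = 2.338 g/cm³

2.34 g/cm³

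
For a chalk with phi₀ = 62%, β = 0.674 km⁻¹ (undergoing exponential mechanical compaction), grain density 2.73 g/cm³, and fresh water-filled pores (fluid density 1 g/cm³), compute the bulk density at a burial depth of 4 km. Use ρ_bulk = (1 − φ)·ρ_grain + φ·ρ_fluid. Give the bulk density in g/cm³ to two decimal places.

2.66 g/cm³

Porosity at depth: phi = 0.62·exp(−0.674×4) = 0.62×0.0675 = 0.0418
Bulk density: ρ_b = (1−phi)ρ_g + phi·ρ_f = 0.9582×2.73 + 0.0418×1
       = 2.616 + 0.042 = 2.658 g/cm³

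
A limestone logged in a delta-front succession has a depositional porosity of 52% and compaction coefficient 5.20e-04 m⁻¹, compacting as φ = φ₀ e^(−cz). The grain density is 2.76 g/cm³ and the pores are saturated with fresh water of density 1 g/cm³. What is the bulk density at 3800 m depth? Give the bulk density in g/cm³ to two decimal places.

2.63 g/cm³

Working in km (1 km = 1000 m; c in km⁻¹ = c in m⁻¹ × 1000):
Porosity at depth: φ = 0.52·exp(−0.52×3.8) = 0.52×0.1386 = 0.0721
Bulk density: ρ_b = (1−φ)ρ_g + φ·ρ_f = 0.9279×2.76 + 0.0721×1
       = 2.561 + 0.072 = 2.633 g/cm³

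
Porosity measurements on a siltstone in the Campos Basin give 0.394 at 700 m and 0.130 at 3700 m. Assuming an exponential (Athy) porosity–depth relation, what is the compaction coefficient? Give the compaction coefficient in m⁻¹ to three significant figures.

Working in km (1 km = 1000 m; β in km⁻¹ = β in m⁻¹ × 1000):
Athy: φ(d) = φ₀ e^(−βd) ⇒ φ₁/φ₂ = e^{β(d₂−d₁)} ⇒ β = ln(φ₁/φ₂)/(d₂−d₁)
β = ln(0.394/0.13) / (3.7 − 0.7) = ln(3.031) / 3 = 1.1088 / 3 = 0.3696 km⁻¹

0.000370 m⁻¹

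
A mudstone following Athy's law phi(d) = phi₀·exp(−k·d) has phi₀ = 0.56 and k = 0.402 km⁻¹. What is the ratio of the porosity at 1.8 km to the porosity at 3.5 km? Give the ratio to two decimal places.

1.98

phi(d₁)/phi(d₂) = e^(−k·d₁)/e^(−k·d₂) = e^{k(d₂−d₁)}
= exp(0.402 × 1.7) = exp(0.6834) = 1.9806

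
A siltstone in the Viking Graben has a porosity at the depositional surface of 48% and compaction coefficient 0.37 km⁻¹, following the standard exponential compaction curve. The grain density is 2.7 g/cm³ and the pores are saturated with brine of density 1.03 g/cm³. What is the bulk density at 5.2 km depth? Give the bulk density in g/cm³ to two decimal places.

Porosity at depth: phi = 0.48·exp(−0.37×5.2) = 0.48×0.1460 = 0.0701
Bulk density: ρ_b = (1−phi)ρ_g + phi·ρ_f = 0.9299×2.7 + 0.0701×1.03
       = 2.511 + 0.072 = 2.583 g/cm³

2.58 g/cm³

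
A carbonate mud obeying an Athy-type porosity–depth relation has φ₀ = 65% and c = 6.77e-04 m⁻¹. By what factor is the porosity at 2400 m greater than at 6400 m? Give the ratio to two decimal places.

15.00

Working in km (1 km = 1000 m; c in km⁻¹ = c in m⁻¹ × 1000):
φ(Z₁)/φ(Z₂) = e^(−c·Z₁)/e^(−c·Z₂) = e^{c(Z₂−Z₁)}
= exp(0.677 × 4) = exp(2.708) = 14.9992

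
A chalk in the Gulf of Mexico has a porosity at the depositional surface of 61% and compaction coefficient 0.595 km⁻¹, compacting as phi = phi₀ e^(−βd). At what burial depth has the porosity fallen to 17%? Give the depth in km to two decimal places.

Invert Athy's law: d = ln(phi₀/phi) / β
d = ln(0.61/0.17) / 0.595 = ln(3.588) / 0.595 = 1.2777 / 0.595 = 2.147 km

2.15 km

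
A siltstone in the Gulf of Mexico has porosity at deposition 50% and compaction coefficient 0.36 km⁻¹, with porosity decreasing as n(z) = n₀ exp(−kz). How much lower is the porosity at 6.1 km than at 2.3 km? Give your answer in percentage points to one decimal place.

16.3 percentage points

n(2.3) = 0.5·e^(−0.36×2.3) = 0.2185
n(6.1) = 0.5·e^(−0.36×6.1) = 0.0556
Δn = 0.2185 − 0.0556 = 0.1628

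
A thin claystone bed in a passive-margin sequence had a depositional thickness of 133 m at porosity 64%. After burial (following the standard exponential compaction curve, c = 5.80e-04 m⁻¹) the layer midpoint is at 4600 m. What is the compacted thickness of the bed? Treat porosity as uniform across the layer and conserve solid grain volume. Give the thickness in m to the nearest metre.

50 m

Working in km (1 km = 1000 m; c in km⁻¹ = c in m⁻¹ × 1000):
Porosity at 4.6 km: n = 0.64·exp(−0.58×4.6) = 0.0444
Solid-volume conservation: h(1−n) = h₀(1−n₀) ⇒ h = h₀·(1−n₀)/(1−n)
h = 0.133 × (1 − 0.64)/(1 − 0.0444) = 0.133 × 0.3767 = 0.0501 km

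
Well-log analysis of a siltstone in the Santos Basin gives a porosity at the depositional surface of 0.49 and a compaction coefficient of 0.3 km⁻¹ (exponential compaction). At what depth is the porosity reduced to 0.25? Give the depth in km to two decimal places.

2.24 km

Invert Athy's law: Z = ln(phi₀/phi) / β
Z = ln(0.49/0.25) / 0.3 = ln(1.96) / 0.3 = 0.6729 / 0.3 = 2.243 km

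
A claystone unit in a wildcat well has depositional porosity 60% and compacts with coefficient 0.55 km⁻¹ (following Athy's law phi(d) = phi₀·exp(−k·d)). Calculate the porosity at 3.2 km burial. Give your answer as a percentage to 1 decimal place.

10.3%

phi = phi₀·exp(−k·d) = 0.6 × exp(−0.55 × 3.2) = 0.6 × exp(−1.76)
  = 0.6 × 0.1720 = 0.1032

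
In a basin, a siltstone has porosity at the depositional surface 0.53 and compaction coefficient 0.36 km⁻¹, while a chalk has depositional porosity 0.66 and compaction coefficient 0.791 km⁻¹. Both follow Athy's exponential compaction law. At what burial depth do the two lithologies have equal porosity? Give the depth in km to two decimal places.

0.51 km

Set n₀ₐ e^(−βₐZ) = n₀ᵦ e^(−βᵦZ) ⇒ ln(n₀ₐ/n₀ᵦ) = (βₐ − βᵦ)·Z
Z = ln(0.53/0.66) / (0.36 − 0.791) = -0.2194 / -0.431 = 0.509 km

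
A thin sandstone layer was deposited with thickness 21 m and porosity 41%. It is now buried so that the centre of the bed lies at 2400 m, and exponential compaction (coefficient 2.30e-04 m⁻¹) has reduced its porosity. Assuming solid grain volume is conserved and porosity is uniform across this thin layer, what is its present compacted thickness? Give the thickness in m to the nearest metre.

16 m

Working in km (1 km = 1000 m; β in km⁻¹ = β in m⁻¹ × 1000):
Porosity at 2.4 km: phi = 0.41·exp(−0.23×2.4) = 0.2361
Solid-volume conservation: h(1−phi) = h₀(1−phi₀) ⇒ h = h₀·(1−phi₀)/(1−phi)
h = 0.021 × (1 − 0.41)/(1 − 0.2361) = 0.021 × 0.7723 = 0.0162 km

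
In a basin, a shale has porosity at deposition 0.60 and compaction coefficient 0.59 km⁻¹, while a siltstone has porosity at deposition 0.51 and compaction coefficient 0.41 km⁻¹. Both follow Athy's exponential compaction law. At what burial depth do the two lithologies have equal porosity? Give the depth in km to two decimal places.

0.90 km

Set φ₀ₐ e^(−cₐd) = φ₀ᵦ e^(−cᵦd) ⇒ ln(φ₀ₐ/φ₀ᵦ) = (cₐ − cᵦ)·d
d = ln(0.6/0.51) / (0.59 − 0.41) = 0.1625 / 0.18 = 0.903 km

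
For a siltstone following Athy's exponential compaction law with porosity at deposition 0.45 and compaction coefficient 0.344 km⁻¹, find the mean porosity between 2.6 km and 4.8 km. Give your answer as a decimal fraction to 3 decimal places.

⟨n⟩ = (1/(Z₂−Z₁)) ∫ n₀ e^(−cZ) dZ = n₀·(e^(−c·Z₁) − e^(−c·Z₂)) / (c·(Z₂−Z₁))
e^(−0.344×2.6) = 0.4089; e^(−0.344×4.8) = 0.1918
⟨n⟩ = 0.45 × (0.4089 − 0.1918) / (0.344 × 2.2) = 0.45 × 0.2868 = 0.1290

0.129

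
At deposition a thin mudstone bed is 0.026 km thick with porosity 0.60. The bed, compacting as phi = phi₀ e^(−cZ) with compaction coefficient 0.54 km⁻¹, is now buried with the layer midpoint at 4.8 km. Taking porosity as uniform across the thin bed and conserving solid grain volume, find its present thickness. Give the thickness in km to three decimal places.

Porosity at 4.8 km: phi = 0.6·exp(−0.54×4.8) = 0.0449
Solid-volume conservation: h(1−phi) = h₀(1−phi₀) ⇒ h = h₀·(1−phi₀)/(1−phi)
h = 0.026 × (1 − 0.6)/(1 − 0.0449) = 0.026 × 0.4188 = 0.0109 km

0.011 km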